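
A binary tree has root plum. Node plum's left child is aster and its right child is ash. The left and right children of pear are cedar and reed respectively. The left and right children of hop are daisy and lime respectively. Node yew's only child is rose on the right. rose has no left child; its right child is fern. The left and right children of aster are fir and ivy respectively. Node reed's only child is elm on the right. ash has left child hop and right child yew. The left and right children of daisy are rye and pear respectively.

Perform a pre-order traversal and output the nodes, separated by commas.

Pre-order visits the node, then its left subtree, then its right subtree.
Visit plum.
At plum: go left to aster.
  Visit aster.
  At aster: go left to fir.
    fir is a leaf — visit fir.
  At aster: go right to ivy.
    ivy is a leaf — visit ivy.
At plum: go right to ash.
  Visit ash.
  At ash: go left to hop.
    Visit hop.
    At hop: go left to daisy.
      Visit daisy.
      At daisy: go left to rye.
        rye is a leaf — visit rye.
      At daisy: go right to pear.
        Visit pear.
        At pear: go left to cedar.
          cedar is a leaf — visit cedar.
        At pear: go right to reed.
          Visit reed.
          At reed: no left child.
          At reed: go right to elm.
            elm is a leaf — visit elm.
    At hop: go right to lime.
      lime is a leaf — visit lime.
  At ash: go right to yew.
    Visit yew.
    At yew: no left child.
    At yew: go right to rose.
      Visit rose.
      At rose: no left child.
      At rose: go right to fern.
        fern is a leaf — visit fern.

plum, aster, fir, ivy, ash, hop, daisy, rye, pear, cedar, reed, elm, lime, yew, rose, fern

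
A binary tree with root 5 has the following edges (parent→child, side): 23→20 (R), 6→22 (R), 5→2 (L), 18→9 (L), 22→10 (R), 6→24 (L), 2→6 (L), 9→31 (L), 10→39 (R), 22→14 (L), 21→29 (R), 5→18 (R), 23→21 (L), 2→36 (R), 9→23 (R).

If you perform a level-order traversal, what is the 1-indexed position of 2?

Level-order visits nodes level by level from the root, left to right within each level.
Level 0: 5
Level 1: 2, 18
Level 2: 6, 36, 9
Level 3: 24, 22, 31, 23
Level 4: 14, 10, 21, 20
Level 5: 39, 29
Full level-order sequence: 5, 2, 18, 6, 36, 9, 24, 22, 31, 23, 14, 10, 21, 20, 39, 29.

2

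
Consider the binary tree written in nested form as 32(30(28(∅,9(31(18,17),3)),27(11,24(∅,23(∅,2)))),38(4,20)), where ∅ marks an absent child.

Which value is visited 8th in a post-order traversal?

Post-order visits the left subtree, then the right subtree, then the node.
At 32: go left to 30.
  At 30: go left to 28.
    At 28: no left child.
    At 28: go right to 9.
      At 9: go left to 31.
        At 31: go left to 18.
          18 is a leaf — visit 18.
        At 31: go right to 17.
          17 is a leaf — visit 17.
        Visit 31.
      At 9: go right to 3.
        3 is a leaf — visit 3.
      Visit 9.
    Visit 28.
  At 30: go right to 27.
    At 27: go left to 11.
      11 is a leaf — visit 11.
    At 27: go right to 24.
      At 24: no left child.
      At 24: go right to 23.
        At 23: no left child.
        At 23: go right to 2.
          2 is a leaf — visit 2.
        Visit 23.
      Visit 24.
    Visit 27.
  Visit 30.
At 32: go right to 38.
  At 38: go left to 4.
    4 is a leaf — visit 4.
  At 38: go right to 20.
    20 is a leaf — visit 20.
  Visit 38.
Visit 32.
Full post-order sequence: 18, 17, 31, 3, 9, 28, 11, 2, 23, 24, 27, 30, 4, 20, 38, 32.

2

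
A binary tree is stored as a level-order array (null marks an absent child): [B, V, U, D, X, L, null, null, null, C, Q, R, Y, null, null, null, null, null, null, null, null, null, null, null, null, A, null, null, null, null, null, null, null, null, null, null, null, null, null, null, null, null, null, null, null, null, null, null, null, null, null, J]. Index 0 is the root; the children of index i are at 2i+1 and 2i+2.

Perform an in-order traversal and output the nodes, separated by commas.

In-order visits the left subtree, then the node, then the right subtree.
At B: go left to V.
  At V: go left to D.
    D is a leaf — visit D.
  Visit V.
  At V: go right to X.
    At X: go left to C.
      C is a leaf — visit C.
    Visit X.
    At X: go right to Q.
      Q is a leaf — visit Q.
Visit B.
At B: go right to U.
  At U: go left to L.
    At L: go left to R.
      R is a leaf — visit R.
    Visit L.
    At L: go right to Y.
      At Y: go left to A.
        At A: go left to J.
          J is a leaf — visit J.
        Visit A.
        At A: no right child.
      Visit Y.
      At Y: no right child.
  Visit U.
  At U: no right child.

D, V, C, X, Q, B, R, L, J, A, Y, U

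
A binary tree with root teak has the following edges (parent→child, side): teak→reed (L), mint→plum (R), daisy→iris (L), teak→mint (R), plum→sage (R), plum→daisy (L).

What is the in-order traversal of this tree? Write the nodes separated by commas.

reed, teak, mint, iris, daisy, plum, sage

In-order visits the left subtree, then the node, then the right subtree.
At teak: go left to reed.
  reed is a leaf — visit reed.
Visit teak.
At teak: go right to mint.
  At mint: no left child.
  Visit mint.
  At mint: go right to plum.
    At plum: go left to daisy.
      At daisy: go left to iris.
        iris is a leaf — visit iris.
      Visit daisy.
      At daisy: no right child.
    Visit plum.
    At plum: go right to sage.
      sage is a leaf — visit sage.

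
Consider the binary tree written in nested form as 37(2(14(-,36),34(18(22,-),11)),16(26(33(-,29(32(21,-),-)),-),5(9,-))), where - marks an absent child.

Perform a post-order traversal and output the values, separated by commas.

36, 14, 22, 18, 11, 34, 2, 21, 32, 29, 33, 26, 9, 5, 16, 37

Post-order visits the left subtree, then the right subtree, then the node.
At 37: go left to 2.
  At 2: go left to 14.
    At 14: no left child.
    At 14: go right to 36.
      36 is a leaf — visit 36.
    Visit 14.
  At 2: go right to 34.
    At 34: go left to 18.
      At 18: go left to 22.
        22 is a leaf — visit 22.
      At 18: no right child.
      Visit 18.
    At 34: go right to 11.
      11 is a leaf — visit 11.
    Visit 34.
  Visit 2.
At 37: go right to 16.
  At 16: go left to 26.
    At 26: go left to 33.
      At 33: no left child.
      At 33: go right to 29.
        At 29: go left to 32.
          At 32: go left to 21.
            21 is a leaf — visit 21.
          At 32: no right child.
          Visit 32.
        At 29: no right child.
        Visit 29.
      Visit 33.
    At 26: no right child.
    Visit 26.
  At 16: go right to 5.
    At 5: go left to 9.
      9 is a leaf — visit 9.
    At 5: no right child.
    Visit 5.
  Visit 16.
Visit 37.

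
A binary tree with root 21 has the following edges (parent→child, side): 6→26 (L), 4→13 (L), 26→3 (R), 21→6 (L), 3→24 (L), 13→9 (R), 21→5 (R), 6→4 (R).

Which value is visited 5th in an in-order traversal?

13

In-order visits the left subtree, then the node, then the right subtree.
At 21: go left to 6.
  At 6: go left to 26.
    At 26: no left child.
    Visit 26.
    At 26: go right to 3.
      At 3: go left to 24.
        24 is a leaf — visit 24.
      Visit 3.
      At 3: no right child.
  Visit 6.
  At 6: go right to 4.
    At 4: go left to 13.
      At 13: no left child.
      Visit 13.
      At 13: go right to 9.
        9 is a leaf — visit 9.
    Visit 4.
    At 4: no right child.
Visit 21.
At 21: go right to 5.
  5 is a leaf — visit 5.
Full in-order sequence: 26, 24, 3, 6, 13, 9, 4, 21, 5.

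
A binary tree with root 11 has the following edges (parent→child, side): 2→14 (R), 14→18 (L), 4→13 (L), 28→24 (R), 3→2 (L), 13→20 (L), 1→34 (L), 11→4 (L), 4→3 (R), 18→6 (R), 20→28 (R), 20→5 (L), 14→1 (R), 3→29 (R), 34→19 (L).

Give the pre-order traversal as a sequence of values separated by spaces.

Pre-order visits the node, then its left subtree, then its right subtree.
Visit 11.
At 11: go left to 4.
  Visit 4.
  At 4: go left to 13.
    Visit 13.
    At 13: go left to 20.
      Visit 20.
      At 20: go left to 5.
        5 is a leaf — visit 5.
      At 20: go right to 28.
        Visit 28.
        At 28: no left child.
        At 28: go right to 24.
          24 is a leaf — visit 24.
    At 13: no right child.
  At 4: go right to 3.
    Visit 3.
    At 3: go left to 2.
      Visit 2.
      At 2: no left child.
      At 2: go right to 14.
        Visit 14.
        At 14: go left to 18.
          Visit 18.
          At 18: no left child.
          At 18: go right to 6.
            6 is a leaf — visit 6.
        At 14: go right to 1.
          Visit 1.
          At 1: go left to 34.
            Visit 34.
            At 34: go left to 19.
              19 is a leaf — visit 19.
            At 34: no right child.
          At 1: no right child.
    At 3: go right to 29.
      29 is a leaf — visit 29.
At 11: no right child.

11 4 13 20 5 28 24 3 2 14 18 6 1 34 19 29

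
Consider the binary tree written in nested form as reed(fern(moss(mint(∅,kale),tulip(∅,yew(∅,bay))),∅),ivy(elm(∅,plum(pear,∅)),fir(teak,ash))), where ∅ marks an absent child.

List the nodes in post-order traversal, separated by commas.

Post-order visits the left subtree, then the right subtree, then the node.
At reed: go left to fern.
  At fern: go left to moss.
    At moss: go left to mint.
      At mint: no left child.
      At mint: go right to kale.
        kale is a leaf — visit kale.
      Visit mint.
    At moss: go right to tulip.
      At tulip: no left child.
      At tulip: go right to yew.
        At yew: no left child.
        At yew: go right to bay.
          bay is a leaf — visit bay.
        Visit yew.
      Visit tulip.
    Visit moss.
  At fern: no right child.
  Visit fern.
At reed: go right to ivy.
  At ivy: go left to elm.
    At elm: no left child.
    At elm: go right to plum.
      At plum: go left to pear.
        pear is a leaf — visit pear.
      At plum: no right child.
      Visit plum.
    Visit elm.
  At ivy: go right to fir.
    At fir: go left to teak.
      teak is a leaf — visit teak.
    At fir: go right to ash.
      ash is a leaf — visit ash.
    Visit fir.
  Visit ivy.
Visit reed.

kale, mint, bay, yew, tulip, moss, fern, pear, plum, elm, teak, ash, fir, ivy, reed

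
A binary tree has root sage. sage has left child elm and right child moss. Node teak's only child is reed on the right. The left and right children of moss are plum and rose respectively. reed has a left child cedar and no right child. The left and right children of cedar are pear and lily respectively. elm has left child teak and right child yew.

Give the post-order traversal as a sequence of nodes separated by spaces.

Post-order visits the left subtree, then the right subtree, then the node.
At sage: go left to elm.
  At elm: go left to teak.
    At teak: no left child.
    At teak: go right to reed.
      At reed: go left to cedar.
        At cedar: go left to pear.
          pear is a leaf — visit pear.
        At cedar: go right to lily.
          lily is a leaf — visit lily.
        Visit cedar.
      At reed: no right child.
      Visit reed.
    Visit teak.
  At elm: go right to yew.
    yew is a leaf — visit yew.
  Visit elm.
At sage: go right to moss.
  At moss: go left to plum.
    plum is a leaf — visit plum.
  At moss: go right to rose.
    rose is a leaf — visit rose.
  Visit moss.
Visit sage.

pear lily cedar reed teak yew elm plum rose moss sage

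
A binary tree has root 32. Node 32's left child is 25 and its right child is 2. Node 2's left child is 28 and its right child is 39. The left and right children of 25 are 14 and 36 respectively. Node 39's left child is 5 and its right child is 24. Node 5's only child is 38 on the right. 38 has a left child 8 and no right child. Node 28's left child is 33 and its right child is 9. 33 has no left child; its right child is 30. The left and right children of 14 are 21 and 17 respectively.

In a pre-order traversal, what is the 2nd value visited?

25

Pre-order visits the node, then its left subtree, then its right subtree.
Visit 32.
At 32: go left to 25.
  Visit 25.
  At 25: go left to 14.
    Visit 14.
    At 14: go left to 21.
      21 is a leaf — visit 21.
    At 14: go right to 17.
      17 is a leaf — visit 17.
  At 25: go right to 36.
    36 is a leaf — visit 36.
At 32: go right to 2.
  Visit 2.
  At 2: go left to 28.
    Visit 28.
    At 28: go left to 33.
      Visit 33.
      At 33: no left child.
      At 33: go right to 30.
        30 is a leaf — visit 30.
    At 28: go right to 9.
      9 is a leaf — visit 9.
  At 2: go right to 39.
    Visit 39.
    At 39: go left to 5.
      Visit 5.
      At 5: no left child.
      At 5: go right to 38.
        Visit 38.
        At 38: go left to 8.
          8 is a leaf — visit 8.
        At 38: no right child.
    At 39: go right to 24.
      24 is a leaf — visit 24.
Full pre-order sequence: 32, 25, 14, 21, 17, 36, 2, 28, 33, 30, 9, 39, 5, 38, 8, 24.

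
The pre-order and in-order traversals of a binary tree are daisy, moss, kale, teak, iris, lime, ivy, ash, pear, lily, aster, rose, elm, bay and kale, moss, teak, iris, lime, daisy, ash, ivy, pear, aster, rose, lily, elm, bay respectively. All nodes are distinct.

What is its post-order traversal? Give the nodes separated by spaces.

The first element of pre-order is the root; it splits in-order into left and right subtrees.
Root daisy: left subtree has 5 nodes {kale, moss, teak, iris, lime}, right has 8 {ash, ivy, pear, aster, rose, lily, elm, bay}.
  Root moss: left subtree has 1 node {kale}, right has 3 {teak, iris, lime}.
    Root teak: left subtree has 0 nodes { }, right has 2 {iris, lime}.
      Root iris: left subtree has 0 nodes { }, right has 1 {lime}.
  Root ivy: left subtree has 1 node {ash}, right has 6 {pear, aster, rose, lily, elm, bay}.
    Root pear: left subtree has 0 nodes { }, right has 5 {aster, rose, lily, elm, bay}.
      Root lily: left subtree has 2 nodes {aster, rose}, right has 2 {elm, bay}.
        Root aster: left subtree has 0 nodes { }, right has 1 {rose}.
        Root elm: left subtree has 0 nodes { }, right has 1 {bay}.

kale lime iris teak moss ash rose aster bay elm lily pear ivy daisy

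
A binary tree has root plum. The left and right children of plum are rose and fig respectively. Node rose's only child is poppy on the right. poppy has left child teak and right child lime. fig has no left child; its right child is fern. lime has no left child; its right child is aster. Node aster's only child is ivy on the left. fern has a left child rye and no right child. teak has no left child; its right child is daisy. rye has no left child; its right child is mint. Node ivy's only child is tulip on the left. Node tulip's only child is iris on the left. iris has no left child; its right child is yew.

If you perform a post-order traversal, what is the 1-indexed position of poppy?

Post-order visits the left subtree, then the right subtree, then the node.
At plum: go left to rose.
  At rose: no left child.
  At rose: go right to poppy.
    At poppy: go left to teak.
      At teak: no left child.
      At teak: go right to daisy.
        daisy is a leaf — visit daisy.
      Visit teak.
    At poppy: go right to lime.
      At lime: no left child.
      At lime: go right to aster.
        At aster: go left to ivy.
          At ivy: go left to tulip.
            At tulip: go left to iris.
              At iris: no left child.
              At iris: go right to yew.
                yew is a leaf — visit yew.
              Visit iris.
            At tulip: no right child.
            Visit tulip.
          At ivy: no right child.
          Visit ivy.
        At aster: no right child.
        Visit aster.
      Visit lime.
    Visit poppy.
  Visit rose.
At plum: go right to fig.
  At fig: no left child.
  At fig: go right to fern.
    At fern: go left to rye.
      At rye: no left child.
      At rye: go right to mint.
        mint is a leaf — visit mint.
      Visit rye.
    At fern: no right child.
    Visit fern.
  Visit fig.
Visit plum.
Full post-order sequence: daisy, teak, yew, iris, tulip, ivy, aster, lime, poppy, rose, mint, rye, fern, fig, plum.

9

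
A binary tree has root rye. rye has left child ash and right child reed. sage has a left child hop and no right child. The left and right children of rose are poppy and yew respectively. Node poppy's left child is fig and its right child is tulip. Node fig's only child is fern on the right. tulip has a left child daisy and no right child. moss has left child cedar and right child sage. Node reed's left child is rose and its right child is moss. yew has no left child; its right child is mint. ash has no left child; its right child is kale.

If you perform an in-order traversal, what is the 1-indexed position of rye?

In-order visits the left subtree, then the node, then the right subtree.
At rye: go left to ash.
  At ash: no left child.
  Visit ash.
  At ash: go right to kale.
    kale is a leaf — visit kale.
Visit rye.
At rye: go right to reed.
  At reed: go left to rose.
    At rose: go left to poppy.
      At poppy: go left to fig.
        At fig: no left child.
        Visit fig.
        At fig: go right to fern.
          fern is a leaf — visit fern.
      Visit poppy.
      At poppy: go right to tulip.
        At tulip: go left to daisy.
          daisy is a leaf — visit daisy.
        Visit tulip.
        At tulip: no right child.
    Visit rose.
    At rose: go right to yew.
      At yew: no left child.
      Visit yew.
      At yew: go right to mint.
        mint is a leaf — visit mint.
  Visit reed.
  At reed: go right to moss.
    At moss: go left to cedar.
      cedar is a leaf — visit cedar.
    Visit moss.
    At moss: go right to sage.
      At sage: go left to hop.
        hop is a leaf — visit hop.
      Visit sage.
      At sage: no right child.
Full in-order sequence: ash, kale, rye, fig, fern, poppy, daisy, tulip, rose, yew, mint, reed, cedar, moss, hop, sage.

3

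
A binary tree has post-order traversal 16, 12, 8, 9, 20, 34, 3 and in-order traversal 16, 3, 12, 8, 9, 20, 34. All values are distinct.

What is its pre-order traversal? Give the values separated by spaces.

3 16 34 20 9 8 12

The last element of post-order is the root; it splits in-order into left and right subtrees.
Root 3: left subtree has 1 node {16}, right has 5 {12, 8, 9, 20, 34}.
  Root 34: left subtree has 4 nodes {12, 8, 9, 20}, right has 0 { }.
    Root 20: left subtree has 3 nodes {12, 8, 9}, right has 0 { }.
      Root 9: left subtree has 2 nodes {12, 8}, right has 0 { }.
        Root 8: left subtree has 1 node {12}, right has 0 { }.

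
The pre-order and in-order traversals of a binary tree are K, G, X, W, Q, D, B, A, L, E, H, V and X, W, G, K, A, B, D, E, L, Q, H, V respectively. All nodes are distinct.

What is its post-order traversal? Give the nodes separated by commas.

The first element of pre-order is the root; it splits in-order into left and right subtrees.
Root K: left subtree has 3 nodes {X, W, G}, right has 8 {A, B, D, E, L, Q, H, V}.
  Root G: left subtree has 2 nodes {X, W}, right has 0 { }.
    Root X: left subtree has 0 nodes { }, right has 1 {W}.
  Root Q: left subtree has 5 nodes {A, B, D, E, L}, right has 2 {H, V}.
    Root D: left subtree has 2 nodes {A, B}, right has 2 {E, L}.
      Root B: left subtree has 1 node {A}, right has 0 { }.
      Root L: left subtree has 1 node {E}, right has 0 { }.
    Root H: left subtree has 0 nodes { }, right has 1 {V}.

W, X, G, A, B, E, L, D, V, H, Q, K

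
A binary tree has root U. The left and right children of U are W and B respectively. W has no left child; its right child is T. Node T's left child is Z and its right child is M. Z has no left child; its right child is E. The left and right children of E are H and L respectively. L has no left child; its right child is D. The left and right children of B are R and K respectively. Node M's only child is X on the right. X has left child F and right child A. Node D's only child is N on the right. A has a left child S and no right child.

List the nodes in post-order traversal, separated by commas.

Post-order visits the left subtree, then the right subtree, then the node.
At U: go left to W.
  At W: no left child.
  At W: go right to T.
    At T: go left to Z.
      At Z: no left child.
      At Z: go right to E.
        At E: go left to H.
          H is a leaf — visit H.
        At E: go right to L.
          At L: no left child.
          At L: go right to D.
            At D: no left child.
            At D: go right to N.
              N is a leaf — visit N.
            Visit D.
          Visit L.
        Visit E.
      Visit Z.
    At T: go right to M.
      At M: no left child.
      At M: go right to X.
        At X: go left to F.
          F is a leaf — visit F.
        At X: go right to A.
          At A: go left to S.
            S is a leaf — visit S.
          At A: no right child.
          Visit A.
        Visit X.
      Visit M.
    Visit T.
  Visit W.
At U: go right to B.
  At B: go left to R.
    R is a leaf — visit R.
  At B: go right to K.
    K is a leaf — visit K.
  Visit B.
Visit U.

H, N, D, L, E, Z, F, S, A, X, M, T, W, R, K, B, U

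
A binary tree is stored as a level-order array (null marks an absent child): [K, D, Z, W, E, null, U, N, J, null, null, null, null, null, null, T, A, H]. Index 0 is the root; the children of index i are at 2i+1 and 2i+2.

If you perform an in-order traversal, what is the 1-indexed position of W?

4

In-order visits the left subtree, then the node, then the right subtree.
At K: go left to D.
  At D: go left to W.
    At W: go left to N.
      At N: go left to T.
        T is a leaf — visit T.
      Visit N.
      At N: go right to A.
        A is a leaf — visit A.
    Visit W.
    At W: go right to J.
      At J: go left to H.
        H is a leaf — visit H.
      Visit J.
      At J: no right child.
  Visit D.
  At D: go right to E.
    E is a leaf — visit E.
Visit K.
At K: go right to Z.
  At Z: no left child.
  Visit Z.
  At Z: go right to U.
    U is a leaf — visit U.
Full in-order sequence: T, N, A, W, H, J, D, E, K, Z, U.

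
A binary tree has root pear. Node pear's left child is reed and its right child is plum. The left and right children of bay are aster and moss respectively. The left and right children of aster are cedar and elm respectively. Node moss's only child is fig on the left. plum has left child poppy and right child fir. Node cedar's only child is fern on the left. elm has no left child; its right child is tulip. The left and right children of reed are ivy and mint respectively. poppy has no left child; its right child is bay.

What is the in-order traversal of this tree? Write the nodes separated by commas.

In-order visits the left subtree, then the node, then the right subtree.
At pear: go left to reed.
  At reed: go left to ivy.
    ivy is a leaf — visit ivy.
  Visit reed.
  At reed: go right to mint.
    mint is a leaf — visit mint.
Visit pear.
At pear: go right to plum.
  At plum: go left to poppy.
    At poppy: no left child.
    Visit poppy.
    At poppy: go right to bay.
      At bay: go left to aster.
        At aster: go left to cedar.
          At cedar: go left to fern.
            fern is a leaf — visit fern.
          Visit cedar.
          At cedar: no right child.
        Visit aster.
        At aster: go right to elm.
          At elm: no left child.
          Visit elm.
          At elm: go right to tulip.
            tulip is a leaf — visit tulip.
      Visit bay.
      At bay: go right to moss.
        At moss: go left to fig.
          fig is a leaf — visit fig.
        Visit moss.
        At moss: no right child.
  Visit plum.
  At plum: go right to fir.
    fir is a leaf — visit fir.

ivy, reed, mint, pear, poppy, fern, cedar, aster, elm, tulip, bay, fig, moss, plum, fir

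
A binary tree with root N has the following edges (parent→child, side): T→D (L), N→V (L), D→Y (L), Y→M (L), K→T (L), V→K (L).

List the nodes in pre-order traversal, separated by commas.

Pre-order visits the node, then its left subtree, then its right subtree.
Visit N.
At N: go left to V.
  Visit V.
  At V: go left to K.
    Visit K.
    At K: go left to T.
      Visit T.
      At T: go left to D.
        Visit D.
        At D: go left to Y.
          Visit Y.
          At Y: go left to M.
            M is a leaf — visit M.
          At Y: no right child.
        At D: no right child.
      At T: no right child.
    At K: no right child.
  At V: no right child.
At N: no right child.

N, V, K, T, D, Y, M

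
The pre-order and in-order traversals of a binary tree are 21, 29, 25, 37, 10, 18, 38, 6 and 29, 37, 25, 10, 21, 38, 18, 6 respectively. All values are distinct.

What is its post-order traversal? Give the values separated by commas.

The first element of pre-order is the root; it splits in-order into left and right subtrees.
Root 21: left subtree has 4 nodes {29, 37, 25, 10}, right has 3 {38, 18, 6}.
  Root 29: left subtree has 0 nodes { }, right has 3 {37, 25, 10}.
    Root 25: left subtree has 1 node {37}, right has 1 {10}.
  Root 18: left subtree has 1 node {38}, right has 1 {6}.

37, 10, 25, 29, 38, 6, 18, 21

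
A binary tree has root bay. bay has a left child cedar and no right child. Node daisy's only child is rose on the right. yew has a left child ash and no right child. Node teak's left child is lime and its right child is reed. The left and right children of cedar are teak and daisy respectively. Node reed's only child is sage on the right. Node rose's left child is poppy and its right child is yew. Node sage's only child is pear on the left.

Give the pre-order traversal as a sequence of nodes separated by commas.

bay, cedar, teak, lime, reed, sage, pear, daisy, rose, poppy, yew, ash

Pre-order visits the node, then its left subtree, then its right subtree.
Visit bay.
At bay: go left to cedar.
  Visit cedar.
  At cedar: go left to teak.
    Visit teak.
    At teak: go left to lime.
      lime is a leaf — visit lime.
    At teak: go right to reed.
      Visit reed.
      At reed: no left child.
      At reed: go right to sage.
        Visit sage.
        At sage: go left to pear.
          pear is a leaf — visit pear.
        At sage: no right child.
  At cedar: go right to daisy.
    Visit daisy.
    At daisy: no left child.
    At daisy: go right to rose.
      Visit rose.
      At rose: go left to poppy.
        poppy is a leaf — visit poppy.
      At rose: go right to yew.
        Visit yew.
        At yew: go left to ash.
          ash is a leaf — visit ash.
        At yew: no right child.
At bay: no right child.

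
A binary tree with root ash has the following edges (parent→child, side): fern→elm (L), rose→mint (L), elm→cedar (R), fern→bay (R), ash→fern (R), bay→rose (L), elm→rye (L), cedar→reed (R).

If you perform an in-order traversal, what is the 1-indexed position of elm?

In-order visits the left subtree, then the node, then the right subtree.
At ash: no left child.
Visit ash.
At ash: go right to fern.
  At fern: go left to elm.
    At elm: go left to rye.
      rye is a leaf — visit rye.
    Visit elm.
    At elm: go right to cedar.
      At cedar: no left child.
      Visit cedar.
      At cedar: go right to reed.
        reed is a leaf — visit reed.
  Visit fern.
  At fern: go right to bay.
    At bay: go left to rose.
      At rose: go left to mint.
        mint is a leaf — visit mint.
      Visit rose.
      At rose: no right child.
    Visit bay.
    At bay: no right child.
Full in-order sequence: ash, rye, elm, cedar, reed, fern, mint, rose, bay.

3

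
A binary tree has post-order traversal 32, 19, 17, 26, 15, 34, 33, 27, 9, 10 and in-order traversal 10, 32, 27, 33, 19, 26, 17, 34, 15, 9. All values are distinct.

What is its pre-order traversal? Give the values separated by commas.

The last element of post-order is the root; it splits in-order into left and right subtrees.
Root 10: left subtree has 0 nodes { }, right has 9 {32, 27, 33, 19, 26, 17, 34, 15, 9}.
  Root 9: left subtree has 8 nodes {32, 27, 33, 19, 26, 17, 34, 15}, right has 0 { }.
    Root 27: left subtree has 1 node {32}, right has 6 {33, 19, 26, 17, 34, 15}.
      Root 33: left subtree has 0 nodes { }, right has 5 {19, 26, 17, 34, 15}.
        Root 34: left subtree has 3 nodes {19, 26, 17}, right has 1 {15}.
          Root 26: left subtree has 1 node {19}, right has 1 {17}.

10, 9, 27, 32, 33, 34, 26, 19, 17, 15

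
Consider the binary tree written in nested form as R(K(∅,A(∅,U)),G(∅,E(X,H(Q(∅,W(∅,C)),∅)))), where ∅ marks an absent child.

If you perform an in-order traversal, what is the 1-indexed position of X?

In-order visits the left subtree, then the node, then the right subtree.
At R: go left to K.
  At K: no left child.
  Visit K.
  At K: go right to A.
    At A: no left child.
    Visit A.
    At A: go right to U.
      U is a leaf — visit U.
Visit R.
At R: go right to G.
  At G: no left child.
  Visit G.
  At G: go right to E.
    At E: go left to X.
      X is a leaf — visit X.
    Visit E.
    At E: go right to H.
      At H: go left to Q.
        At Q: no left child.
        Visit Q.
        At Q: go right to W.
          At W: no left child.
          Visit W.
          At W: go right to C.
            C is a leaf — visit C.
      Visit H.
      At H: no right child.
Full in-order sequence: K, A, U, R, G, X, E, Q, W, C, H.

6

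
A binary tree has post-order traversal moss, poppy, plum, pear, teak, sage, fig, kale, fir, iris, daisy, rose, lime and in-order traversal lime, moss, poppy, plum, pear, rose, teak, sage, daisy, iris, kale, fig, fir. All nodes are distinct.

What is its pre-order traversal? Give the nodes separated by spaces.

The last element of post-order is the root; it splits in-order into left and right subtrees.
Root lime: left subtree has 0 nodes { }, right has 12 {moss, poppy, plum, pear, rose, teak, sage, daisy, iris, kale, fig, fir}.
  Root rose: left subtree has 4 nodes {moss, poppy, plum, pear}, right has 7 {teak, sage, daisy, iris, kale, fig, fir}.
    Root pear: left subtree has 3 nodes {moss, poppy, plum}, right has 0 { }.
      Root plum: left subtree has 2 nodes {moss, poppy}, right has 0 { }.
        Root poppy: left subtree has 1 node {moss}, right has 0 { }.
    Root daisy: left subtree has 2 nodes {teak, sage}, right has 4 {iris, kale, fig, fir}.
      Root sage: left subtree has 1 node {teak}, right has 0 { }.
      Root iris: left subtree has 0 nodes { }, right has 3 {kale, fig, fir}.
        Root fir: left subtree has 2 nodes {kale, fig}, right has 0 { }.
          Root kale: left subtree has 0 nodes { }, right has 1 {fig}.

lime rose pear plum poppy moss daisy sage teak iris fir kale fig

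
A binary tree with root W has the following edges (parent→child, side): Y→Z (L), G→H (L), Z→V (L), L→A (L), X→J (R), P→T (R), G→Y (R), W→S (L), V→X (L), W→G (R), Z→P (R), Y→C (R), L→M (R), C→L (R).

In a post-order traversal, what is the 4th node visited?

X

Post-order visits the left subtree, then the right subtree, then the node.
At W: go left to S.
  S is a leaf — visit S.
At W: go right to G.
  At G: go left to H.
    H is a leaf — visit H.
  At G: go right to Y.
    At Y: go left to Z.
      At Z: go left to V.
        At V: go left to X.
          At X: no left child.
          At X: go right to J.
            J is a leaf — visit J.
          Visit X.
        At V: no right child.
        Visit V.
      At Z: go right to P.
        At P: no left child.
        At P: go right to T.
          T is a leaf — visit T.
        Visit P.
      Visit Z.
    At Y: go right to C.
      At C: no left child.
      At C: go right to L.
        At L: go left to A.
          A is a leaf — visit A.
        At L: go right to M.
          M is a leaf — visit M.
        Visit L.
      Visit C.
    Visit Y.
  Visit G.
Visit W.
Full post-order sequence: S, H, J, X, V, T, P, Z, A, M, L, C, Y, G, W.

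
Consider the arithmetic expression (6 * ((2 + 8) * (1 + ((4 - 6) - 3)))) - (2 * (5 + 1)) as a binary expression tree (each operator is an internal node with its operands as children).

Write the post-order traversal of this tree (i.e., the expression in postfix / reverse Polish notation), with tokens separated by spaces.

6 2 8 + 1 4 6 - 3 - + * * 2 5 1 + * -

Post-order on an expression tree gives postfix notation: for each operator, emit left operand, right operand, then the operator.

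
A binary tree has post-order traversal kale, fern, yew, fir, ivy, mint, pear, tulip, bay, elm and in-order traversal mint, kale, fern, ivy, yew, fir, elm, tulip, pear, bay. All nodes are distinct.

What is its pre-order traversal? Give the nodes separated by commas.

elm, mint, ivy, fern, kale, fir, yew, bay, tulip, pear

The last element of post-order is the root; it splits in-order into left and right subtrees.
Root elm: left subtree has 6 nodes {mint, kale, fern, ivy, yew, fir}, right has 3 {tulip, pear, bay}.
  Root mint: left subtree has 0 nodes { }, right has 5 {kale, fern, ivy, yew, fir}.
    Root ivy: left subtree has 2 nodes {kale, fern}, right has 2 {yew, fir}.
      Root fern: left subtree has 1 node {kale}, right has 0 { }.
      Root fir: left subtree has 1 node {yew}, right has 0 { }.
  Root bay: left subtree has 2 nodes {tulip, pear}, right has 0 { }.
    Root tulip: left subtree has 0 nodes { }, right has 1 {pear}.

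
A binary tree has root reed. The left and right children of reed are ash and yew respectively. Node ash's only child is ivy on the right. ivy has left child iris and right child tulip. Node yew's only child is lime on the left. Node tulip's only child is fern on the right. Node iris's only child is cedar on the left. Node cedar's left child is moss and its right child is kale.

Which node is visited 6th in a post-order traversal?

Post-order visits the left subtree, then the right subtree, then the node.
At reed: go left to ash.
  At ash: no left child.
  At ash: go right to ivy.
    At ivy: go left to iris.
      At iris: go left to cedar.
        At cedar: go left to moss.
          moss is a leaf — visit moss.
        At cedar: go right to kale.
          kale is a leaf — visit kale.
        Visit cedar.
      At iris: no right child.
      Visit iris.
    At ivy: go right to tulip.
      At tulip: no left child.
      At tulip: go right to fern.
        fern is a leaf — visit fern.
      Visit tulip.
    Visit ivy.
  Visit ash.
At reed: go right to yew.
  At yew: go left to lime.
    lime is a leaf — visit lime.
  At yew: no right child.
  Visit yew.
Visit reed.
Full post-order sequence: moss, kale, cedar, iris, fern, tulip, ivy, ash, lime, yew, reed.

tulip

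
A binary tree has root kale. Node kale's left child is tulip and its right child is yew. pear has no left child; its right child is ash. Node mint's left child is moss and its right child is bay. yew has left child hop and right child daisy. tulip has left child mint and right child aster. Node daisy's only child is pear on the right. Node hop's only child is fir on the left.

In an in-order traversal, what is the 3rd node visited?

bay

In-order visits the left subtree, then the node, then the right subtree.
At kale: go left to tulip.
  At tulip: go left to mint.
    At mint: go left to moss.
      moss is a leaf — visit moss.
    Visit mint.
    At mint: go right to bay.
      bay is a leaf — visit bay.
  Visit tulip.
  At tulip: go right to aster.
    aster is a leaf — visit aster.
Visit kale.
At kale: go right to yew.
  At yew: go left to hop.
    At hop: go left to fir.
      fir is a leaf — visit fir.
    Visit hop.
    At hop: no right child.
  Visit yew.
  At yew: go right to daisy.
    At daisy: no left child.
    Visit daisy.
    At daisy: go right to pear.
      At pear: no left child.
      Visit pear.
      At pear: go right to ash.
        ash is a leaf — visit ash.
Full in-order sequence: moss, mint, bay, tulip, aster, kale, fir, hop, yew, daisy, pear, ash.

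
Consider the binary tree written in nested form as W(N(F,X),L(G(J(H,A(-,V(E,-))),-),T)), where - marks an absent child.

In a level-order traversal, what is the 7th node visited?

Level-order visits nodes level by level from the root, left to right within each level.
Level 0: W
Level 1: N, L
Level 2: F, X, G, T
Level 3: J
Level 4: H, A
Level 5: V
Level 6: E
Full level-order sequence: W, N, L, F, X, G, T, J, H, A, V, E.

T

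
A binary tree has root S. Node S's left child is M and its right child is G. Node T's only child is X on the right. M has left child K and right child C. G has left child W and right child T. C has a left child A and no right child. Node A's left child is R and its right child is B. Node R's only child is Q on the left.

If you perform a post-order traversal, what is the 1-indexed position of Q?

Post-order visits the left subtree, then the right subtree, then the node.
At S: go left to M.
  At M: go left to K.
    K is a leaf — visit K.
  At M: go right to C.
    At C: go left to A.
      At A: go left to R.
        At R: go left to Q.
          Q is a leaf — visit Q.
        At R: no right child.
        Visit R.
      At A: go right to B.
        B is a leaf — visit B.
      Visit A.
    At C: no right child.
    Visit C.
  Visit M.
At S: go right to G.
  At G: go left to W.
    W is a leaf — visit W.
  At G: go right to T.
    At T: no left child.
    At T: go right to X.
      X is a leaf — visit X.
    Visit T.
  Visit G.
Visit S.
Full post-order sequence: K, Q, R, B, A, C, M, W, X, T, G, S.

2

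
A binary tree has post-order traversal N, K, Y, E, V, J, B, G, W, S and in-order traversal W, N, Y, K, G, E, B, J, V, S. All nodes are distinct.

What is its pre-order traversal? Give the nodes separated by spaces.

The last element of post-order is the root; it splits in-order into left and right subtrees.
Root S: left subtree has 9 nodes {W, N, Y, K, G, E, B, J, V}, right has 0 { }.
  Root W: left subtree has 0 nodes { }, right has 8 {N, Y, K, G, E, B, J, V}.
    Root G: left subtree has 3 nodes {N, Y, K}, right has 4 {E, B, J, V}.
      Root Y: left subtree has 1 node {N}, right has 1 {K}.
      Root B: left subtree has 1 node {E}, right has 2 {J, V}.
        Root J: left subtree has 0 nodes { }, right has 1 {V}.

S W G Y N K B E J V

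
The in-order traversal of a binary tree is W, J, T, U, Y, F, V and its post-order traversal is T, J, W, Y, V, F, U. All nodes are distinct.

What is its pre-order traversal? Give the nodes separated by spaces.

The last element of post-order is the root; it splits in-order into left and right subtrees.
Root U: left subtree has 3 nodes {W, J, T}, right has 3 {Y, F, V}.
  Root W: left subtree has 0 nodes { }, right has 2 {J, T}.
    Root J: left subtree has 0 nodes { }, right has 1 {T}.
  Root F: left subtree has 1 node {Y}, right has 1 {V}.

U W J T F Y V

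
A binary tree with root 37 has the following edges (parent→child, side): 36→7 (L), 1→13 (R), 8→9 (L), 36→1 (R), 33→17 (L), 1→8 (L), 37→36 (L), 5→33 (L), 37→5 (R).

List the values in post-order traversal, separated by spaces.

Post-order visits the left subtree, then the right subtree, then the node.
At 37: go left to 36.
  At 36: go left to 7.
    7 is a leaf — visit 7.
  At 36: go right to 1.
    At 1: go left to 8.
      At 8: go left to 9.
        9 is a leaf — visit 9.
      At 8: no right child.
      Visit 8.
    At 1: go right to 13.
      13 is a leaf — visit 13.
    Visit 1.
  Visit 36.
At 37: go right to 5.
  At 5: go left to 33.
    At 33: go left to 17.
      17 is a leaf — visit 17.
    At 33: no right child.
    Visit 33.
  At 5: no right child.
  Visit 5.
Visit 37.

7 9 8 13 1 36 17 33 5 37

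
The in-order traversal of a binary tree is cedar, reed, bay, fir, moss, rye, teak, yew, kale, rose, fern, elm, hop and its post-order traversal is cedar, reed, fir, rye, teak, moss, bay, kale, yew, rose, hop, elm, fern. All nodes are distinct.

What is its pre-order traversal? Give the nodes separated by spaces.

The last element of post-order is the root; it splits in-order into left and right subtrees.
Root fern: left subtree has 10 nodes {cedar, reed, bay, fir, moss, rye, teak, yew, kale, rose}, right has 2 {elm, hop}.
  Root rose: left subtree has 9 nodes {cedar, reed, bay, fir, moss, rye, teak, yew, kale}, right has 0 { }.
    Root yew: left subtree has 7 nodes {cedar, reed, bay, fir, moss, rye, teak}, right has 1 {kale}.
      Root bay: left subtree has 2 nodes {cedar, reed}, right has 4 {fir, moss, rye, teak}.
        Root reed: left subtree has 1 node {cedar}, right has 0 { }.
        Root moss: left subtree has 1 node {fir}, right has 2 {rye, teak}.
          Root teak: left subtree has 1 node {rye}, right has 0 { }.
  Root elm: left subtree has 0 nodes { }, right has 1 {hop}.

fern rose yew bay reed cedar moss fir teak rye kale elm hop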